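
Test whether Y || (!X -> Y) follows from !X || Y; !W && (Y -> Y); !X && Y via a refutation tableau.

Yes

Initial set: {T (!X || Y); T (!W && (Y -> Y)); T (!X && Y); F (Y || (!X -> Y))}.
T (!W && (Y -> Y)): α-rule — add T !W, T (Y -> Y).
T (!X && Y): α-rule — add T !X, T Y.
F (Y || (!X -> Y)): α-rule — add F Y, F (!X -> Y).
× closes — contains both Y and !Y.
All 1 branch closes.
Every branch closed, so the premises entail the conclusion.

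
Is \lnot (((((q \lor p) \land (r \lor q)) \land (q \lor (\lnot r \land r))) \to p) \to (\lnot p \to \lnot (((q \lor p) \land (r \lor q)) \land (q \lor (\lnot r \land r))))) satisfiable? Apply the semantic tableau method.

Initial set: {\lnot (((((q \lor p) \land (r \lor q)) \land (q \lor (\lnot r \land r))) \to p) \to (\lnot p \to \lnot (((q \lor p) \land (r \lor q)) \land (q \lor (\lnot r \land r)))))}.
\lnot (((((q \lor p) \land (r \lor q)) \land (q \lor (\lnot r \land r))) \to p) \to (\lnot p \to \lnot (((q \lor p) \land (r \lor q)) \land (q \lor (\lnot r \land r))))): α-rule — add ((((q \lor p) \land (r \lor q)) \land (q \lor (\lnot r \land r))) \to p), \lnot (\lnot p \to \lnot (((q \lor p) \land (r \lor q)) \land (q \lor (\lnot r \land r)))).
\lnot (\lnot p \to \lnot (((q \lor p) \land (r \lor q)) \land (q \lor (\lnot r \land r)))): α-rule — add \lnot p, \lnot \lnot (((q \lor p) \land (r \lor q)) \land (q \lor (\lnot r \land r))).
\lnot \lnot (((q \lor p) \land (r \lor q)) \land (q \lor (\lnot r \land r))): α-rule — add ((q \lor p) \land (r \lor q)), (q \lor (\lnot r \land r)).
((q \lor p) \land (r \lor q)): α-rule — add (q \lor p), (r \lor q).
((((q \lor p) \land (r \lor q)) \land (q \lor (\lnot r \land r))) \to p): β-rule — branch into \lnot (((q \lor p) \land (r \lor q)) \land (q \lor (\lnot r \land r)))  //  p.
  branch 1 (add \lnot (((q \lor p) \land (r \lor q)) \land (q \lor (\lnot r \land r)))):
    (q \lor (\lnot r \land r)): β-rule — branch into q  //  (\lnot r \land r).
      branch 1.1 (add q):
        (q \lor p): β-rule — branch into q  //  p.
          branch 1.1.1 (add q):
            (r \lor q): β-rule — branch into r  //  q.
              branch 1.1.1.1 (add r):
                \lnot (((q \lor p) \land (r \lor q)) \land (q \lor (\lnot r \land r))): β-rule — branch into \lnot ((q \lor p) \land (r \lor q))  //  \lnot (q \lor (\lnot r \land r)).
                  branch 1.1.1.1.1 (add \lnot ((q \lor p) \land (r \lor q))):
                    \lnot ((q \lor p) \land (r \lor q)): β-rule — branch into \lnot (q \lor p)  //  \lnot (r \lor q).
                      branch 1.1.1.1.1.1 (add \lnot (q \lor p)):
                        \lnot (q \lor p): α-rule — add \lnot q, \lnot p.
                        × closes — contains both q and \lnot q.
                      branch 1.1.1.1.1.2 (add \lnot (r \lor q)):
                        \lnot (r \lor q): α-rule — add \lnot r, \lnot q.
                        × closes — contains both r and \lnot r.
                  branch 1.1.1.1.2 (add \lnot (q \lor (\lnot r \land r))):
                    \lnot (q \lor (\lnot r \land r)): α-rule — add \lnot q, \lnot (\lnot r \land r).
                    × closes — contains both q and \lnot q.
              branch 1.1.1.2 (add q):
                \lnot (((q \lor p) \land (r \lor q)) \land (q \lor (\lnot r \land r))): β-rule — branch into \lnot ((q \lor p) \land (r \lor q))  //  \lnot (q \lor (\lnot r \land r)).
                  branch 1.1.1.2.1 (add \lnot ((q \lor p) \land (r \lor q))):
                    \lnot ((q \lor p) \land (r \lor q)): β-rule — branch into \lnot (q \lor p)  //  \lnot (r \lor q).
                      branch 1.1.1.2.1.1 (add \lnot (q \lor p)):
                        \lnot (q \lor p): α-rule — add \lnot q, \lnot p.
                        × closes — contains both q and \lnot q.
                      branch 1.1.1.2.1.2 (add \lnot (r \lor q)):
                        \lnot (r \lor q): α-rule — add \lnot r, \lnot q.
                        × closes — contains both q and \lnot q.
                  branch 1.1.1.2.2 (add \lnot (q \lor (\lnot r \land r))):
                    \lnot (q \lor (\lnot r \land r)): α-rule — add \lnot q, \lnot (\lnot r \land r).
                    × closes — contains both q and \lnot q.
          branch 1.1.2 (add p):
            × closes — contains both p and \lnot p.
      branch 1.2 (add (\lnot r \land r)):
        (\lnot r \land r): α-rule — add \lnot r, r.
        × closes — contains both r and \lnot r.
  branch 2 (add p):
    × closes — contains both p and \lnot p.
All 9 branches close.
Every branch closed; the formula is unsatisfiable.

Unsatisfiable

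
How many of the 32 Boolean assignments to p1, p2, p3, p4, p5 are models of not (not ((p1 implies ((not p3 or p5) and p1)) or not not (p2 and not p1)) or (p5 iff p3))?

12

Initial set: {T not (not ((p1 implies ((not p3 or p5) and p1)) or not not (p2 and not p1)) or (p5 iff p3))}.
T not (not ((p1 implies ((not p3 or p5) and p1)) or not not (p2 and not p1)) or (p5 iff p3)): α-rule — add F not ((p1 implies ((not p3 or p5) and p1)) or not not (p2 and not p1)), F (p5 iff p3).
F not ((p1 implies ((not p3 or p5) and p1)) or not not (p2 and not p1)): β-rule — branch into T (p1 implies ((not p3 or p5) and p1))  //  T not not (p2 and not p1).
  branch 1 (add T (p1 implies ((not p3 or p5) and p1))):
    F (p5 iff p3): β-rule — branch into T p5, F p3  //  F p5, T p3.
      branch 1.1 (add T p5, F p3):
        T (p1 implies ((not p3 or p5) and p1)): β-rule — branch into F p1  //  T ((not p3 or p5) and p1).
          branch 1.1.1 (add F p1):
            ○ open, literals {p1=false, p3=false, p5=true}.
          branch 1.1.2 (add T ((not p3 or p5) and p1)):
            T ((not p3 or p5) and p1): α-rule — add T (not p3 or p5), T p1.
            T (not p3 or p5): β-rule — branch into T not p3  //  T p5.
              branch 1.1.2.1 (add T not p3):
                ○ open, literals {p1=true, p3=false, p5=true}.
              branch 1.1.2.2 (add T p5):
                ○ open, literals {p1=true, p3=false, p5=true}.
      branch 1.2 (add F p5, T p3):
        T (p1 implies ((not p3 or p5) and p1)): β-rule — branch into F p1  //  T ((not p3 or p5) and p1).
          branch 1.2.1 (add F p1):
            ○ open, literals {p1=false, p3=true, p5=false}.
          branch 1.2.2 (add T ((not p3 or p5) and p1)):
            T ((not p3 or p5) and p1): α-rule — add T (not p3 or p5), T p1.
            T (not p3 or p5): β-rule — branch into T not p3  //  T p5.
              branch 1.2.2.1 (add T not p3):
                × closes — contains both p3 and not p3.
              branch 1.2.2.2 (add T p5):
                × closes — contains both p5 and not p5.
  branch 2 (add T not not (p2 and not p1)):
    T not not (p2 and not p1): drop double negation, giving T (p2 and not p1).
    T (p2 and not p1): α-rule — add T p2, T not p1.
    F (p5 iff p3): β-rule — branch into T p5, F p3  //  F p5, T p3.
      branch 2.1 (add T p5, F p3):
        ○ open, literals {p1=false, p2=true, p3=false, p5=true}.
      branch 2.2 (add F p5, T p3):
        ○ open, literals {p1=false, p2=true, p3=true, p5=false}.
2 branches closed, 6 open.
Each open branch fixes some atoms; the unmentioned ones are free. Counting distinct full assignments: branch {p1=false, p3=false, p5=true} (p2, p4) contributes 4 new; branch {p1=true, p3=false, p5=true} (p2, p4) contributes 4 new; branch {p1=true, p3=false, p5=true} (p2, p4) contributes 0 new; branch {p1=false, p3=true, p5=false} (p2, p4) contributes 4 new; branch {p1=false, p2=true, p3=false, p5=true} (p4) contributes 0 new; branch {p1=false, p2=true, p3=true, p5=false} (p4) contributes 0 new. Total: 12.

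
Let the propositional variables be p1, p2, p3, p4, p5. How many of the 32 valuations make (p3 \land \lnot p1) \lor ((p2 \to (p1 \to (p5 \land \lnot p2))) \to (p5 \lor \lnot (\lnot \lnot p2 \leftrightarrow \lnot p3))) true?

28

Initial set: {((p3 \land \lnot p1) \lor ((p2 \to (p1 \to (p5 \land \lnot p2))) \to (p5 \lor \lnot (\lnot \lnot p2 \leftrightarrow \lnot p3))))}.
((p3 \land \lnot p1) \lor ((p2 \to (p1 \to (p5 \land \lnot p2))) \to (p5 \lor \lnot (\lnot \lnot p2 \leftrightarrow \lnot p3)))): β-rule — branch into (p3 \land \lnot p1)  //  ((p2 \to (p1 \to (p5 \land \lnot p2))) \to (p5 \lor \lnot (\lnot \lnot p2 \leftrightarrow \lnot p3))).
  branch 1 (add (p3 \land \lnot p1)):
    (p3 \land \lnot p1): α-rule — add p3, \lnot p1.
    ○ open, literals {p1=false, p3=true}.
  branch 2 (add ((p2 \to (p1 \to (p5 \land \lnot p2))) \to (p5 \lor \lnot (\lnot \lnot p2 \leftrightarrow \lnot p3)))):
    ((p2 \to (p1 \to (p5 \land \lnot p2))) \to (p5 \lor \lnot (\lnot \lnot p2 \leftrightarrow \lnot p3))): β-rule — branch into \lnot (p2 \to (p1 \to (p5 \land \lnot p2)))  //  (p5 \lor \lnot (\lnot \lnot p2 \leftrightarrow \lnot p3)).
      branch 2.1 (add \lnot (p2 \to (p1 \to (p5 \land \lnot p2)))):
        \lnot (p2 \to (p1 \to (p5 \land \lnot p2))): α-rule — add p2, \lnot (p1 \to (p5 \land \lnot p2)).
        \lnot (p1 \to (p5 \land \lnot p2)): α-rule — add p1, \lnot (p5 \land \lnot p2).
        \lnot (p5 \land \lnot p2): β-rule — branch into \lnot p5  //  \lnot \lnot p2.
          branch 2.1.1 (add \lnot p5):
            ○ open, literals {p1=true, p2=true, p5=false}.
          branch 2.1.2 (add \lnot \lnot p2):
            ○ open, literals {p1=true, p2=true}.
      branch 2.2 (add (p5 \lor \lnot (\lnot \lnot p2 \leftrightarrow \lnot p3))):
        (p5 \lor \lnot (\lnot \lnot p2 \leftrightarrow \lnot p3)): β-rule — branch into p5  //  \lnot (\lnot \lnot p2 \leftrightarrow \lnot p3).
          branch 2.2.1 (add p5):
            ○ open, literals {p5=true}.
          branch 2.2.2 (add \lnot (\lnot \lnot p2 \leftrightarrow \lnot p3)):
            \lnot (\lnot \lnot p2 \leftrightarrow \lnot p3): β-rule — branch into \lnot \lnot p2, \lnot \lnot p3  //  \lnot \lnot \lnot p2, \lnot p3.
              branch 2.2.2.1 (add \lnot \lnot p2, \lnot \lnot p3):
                \lnot \lnot p2: drop double negation, giving p2.
                ○ open, literals {p2=true, p3=true}.
              branch 2.2.2.2 (add \lnot \lnot \lnot p2, \lnot p3):
                \lnot \lnot \lnot p2: drop double negation, giving \lnot p2.
                ○ open, literals {p2=false, p3=false}.
0 branches closed, 6 open.
Each open branch fixes some atoms; the unmentioned ones are free. Counting distinct full assignments: branch {p1=false, p3=true} (p2, p4, p5) contributes 8 new; branch {p1=true, p2=true, p5=false} (p3, p4) contributes 4 new; branch {p1=true, p2=true} (p3, p4, p5) contributes 4 new; branch {p5=true} (p1, p2, p3, p4) contributes 8 new; branch {p2=true, p3=true} (p1, p4, p5) contributes 0 new; branch {p2=false, p3=false} (p1, p4, p5) contributes 4 new. Total: 28.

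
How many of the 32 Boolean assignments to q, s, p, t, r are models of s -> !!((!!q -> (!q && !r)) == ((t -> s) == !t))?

Initial set: {(s -> !!((!!q -> (!q && !r)) == ((t -> s) == !t)))}.
(s -> !!((!!q -> (!q && !r)) == ((t -> s) == !t))): β-rule — branch into !s  //  !!((!!q -> (!q && !r)) == ((t -> s) == !t)).
  branch 1 (add !s):
    ○ open, literals {s=F}.
  branch 2 (add !!((!!q -> (!q && !r)) == ((t -> s) == !t))):
    !!((!!q -> (!q && !r)) == ((t -> s) == !t)): drop double negation, giving ((!!q -> (!q && !r)) == ((t -> s) == !t)).
    ((!!q -> (!q && !r)) == ((t -> s) == !t)): β-rule — branch into (!!q -> (!q && !r)), ((t -> s) == !t)  //  !(!!q -> (!q && !r)), !((t -> s) == !t).
      branch 2.1 (add (!!q -> (!q && !r)), ((t -> s) == !t)):
        (!!q -> (!q && !r)): β-rule — branch into !!!q  //  (!q && !r).
          branch 2.1.1 (add !!!q):
            !!!q: drop double negation, giving !q.
            ((t -> s) == !t): β-rule — branch into (t -> s), !t  //  !(t -> s), !!t.
              branch 2.1.1.1 (add (t -> s), !t):
                (t -> s): β-rule — branch into !t  //  s.
                  branch 2.1.1.1.1 (add !t):
                    ○ open, literals {q=F, t=F}.
                  branch 2.1.1.1.2 (add s):
                    ○ open, literals {q=F, s=T, t=F}.
              branch 2.1.1.2 (add !(t -> s), !!t):
                !(t -> s): α-rule — add t, !s.
                ○ open, literals {q=F, s=F, t=T}.
          branch 2.1.2 (add (!q && !r)):
            (!q && !r): α-rule — add !q, !r.
            ((t -> s) == !t): β-rule — branch into (t -> s), !t  //  !(t -> s), !!t.
              branch 2.1.2.1 (add (t -> s), !t):
                (t -> s): β-rule — branch into !t  //  s.
                  branch 2.1.2.1.1 (add !t):
                    ○ open, literals {q=F, r=F, t=F}.
                  branch 2.1.2.1.2 (add s):
                    ○ open, literals {q=F, r=F, s=T, t=F}.
              branch 2.1.2.2 (add !(t -> s), !!t):
                !(t -> s): α-rule — add t, !s.
                ○ open, literals {q=F, r=F, s=F, t=T}.
      branch 2.2 (add !(!!q -> (!q && !r)), !((t -> s) == !t)):
        !(!!q -> (!q && !r)): α-rule — add !!q, !(!q && !r).
        !!q: drop double negation, giving q.
        !((t -> s) == !t): β-rule — branch into (t -> s), !!t  //  !(t -> s), !t.
          branch 2.2.1 (add (t -> s), !!t):
            !(!q && !r): β-rule — branch into !!q  //  !!r.
              branch 2.2.1.1 (add !!q):
                (t -> s): β-rule — branch into !t  //  s.
                  branch 2.2.1.1.1 (add !t):
                    × closes — contains both t and !t.
                  branch 2.2.1.1.2 (add s):
                    ○ open, literals {q=T, s=T, t=T}.
              branch 2.2.1.2 (add !!r):
                (t -> s): β-rule — branch into !t  //  s.
                  branch 2.2.1.2.1 (add !t):
                    × closes — contains both t and !t.
                  branch 2.2.1.2.2 (add s):
                    ○ open, literals {q=T, r=T, s=T, t=T}.
          branch 2.2.2 (add !(t -> s), !t):
            !(t -> s): α-rule — add t, !s.
            × closes — contains both t and !t.
3 branches closed, 9 open.
Each open branch fixes some atoms; the unmentioned ones are free. Counting distinct full assignments: branch {s=F} (q, p, t, r) contributes 16 new; branch {q=F, t=F} (s, p, r) contributes 4 new; branch {q=F, s=T, t=F} (p, r) contributes 0 new; branch {q=F, s=F, t=T} (p, r) contributes 0 new; branch {q=F, r=F, t=F} (s, p) contributes 0 new; branch {q=F, r=F, s=T, t=F} (p) contributes 0 new; branch {q=F, r=F, s=F, t=T} (p) contributes 0 new; branch {q=T, s=T, t=T} (p, r) contributes 4 new; branch {q=T, r=T, s=T, t=T} (p) contributes 0 new. Total: 24.

24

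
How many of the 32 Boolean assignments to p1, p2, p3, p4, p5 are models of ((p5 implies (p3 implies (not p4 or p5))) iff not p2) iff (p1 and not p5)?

16

Initial set: {(((p5 implies (p3 implies (not p4 or p5))) iff not p2) iff (p1 and not p5))}.
(((p5 implies (p3 implies (not p4 or p5))) iff not p2) iff (p1 and not p5)): β-rule — branch into ((p5 implies (p3 implies (not p4 or p5))) iff not p2), (p1 and not p5)  //  not ((p5 implies (p3 implies (not p4 or p5))) iff not p2), not (p1 and not p5).
  branch 1 (add ((p5 implies (p3 implies (not p4 or p5))) iff not p2), (p1 and not p5)):
    (p1 and not p5): α-rule — add p1, not p5.
    ((p5 implies (p3 implies (not p4 or p5))) iff not p2): β-rule — branch into (p5 implies (p3 implies (not p4 or p5))), not p2  //  not (p5 implies (p3 implies (not p4 or p5))), not not p2.
      branch 1.1 (add (p5 implies (p3 implies (not p4 or p5))), not p2):
        (p5 implies (p3 implies (not p4 or p5))): β-rule — branch into not p5  //  (p3 implies (not p4 or p5)).
          branch 1.1.1 (add not p5):
            ○ open, literals {p1=1, p2=0, p5=0}.
          branch 1.1.2 (add (p3 implies (not p4 or p5))):
            (p3 implies (not p4 or p5)): β-rule — branch into not p3  //  (not p4 or p5).
              branch 1.1.2.1 (add not p3):
                ○ open, literals {p1=1, p2=0, p3=0, p5=0}.
              branch 1.1.2.2 (add (not p4 or p5)):
                (not p4 or p5): β-rule — branch into not p4  //  p5.
                  branch 1.1.2.2.1 (add not p4):
                    ○ open, literals {p1=1, p2=0, p4=0, p5=0}.
                  branch 1.1.2.2.2 (add p5):
                    × closes — contains both p5 and not p5.
      branch 1.2 (add not (p5 implies (p3 implies (not p4 or p5))), not not p2):
        not (p5 implies (p3 implies (not p4 or p5))): α-rule — add p5, not (p3 implies (not p4 or p5)).
        × closes — contains both p5 and not p5.
  branch 2 (add not ((p5 implies (p3 implies (not p4 or p5))) iff not p2), not (p1 and not p5)):
    not ((p5 implies (p3 implies (not p4 or p5))) iff not p2): β-rule — branch into (p5 implies (p3 implies (not p4 or p5))), not not p2  //  not (p5 implies (p3 implies (not p4 or p5))), not p2.
      branch 2.1 (add (p5 implies (p3 implies (not p4 or p5))), not not p2):
        not (p1 and not p5): β-rule — branch into not p1  //  not not p5.
          branch 2.1.1 (add not p1):
            (p5 implies (p3 implies (not p4 or p5))): β-rule — branch into not p5  //  (p3 implies (not p4 or p5)).
              branch 2.1.1.1 (add not p5):
                ○ open, literals {p1=0, p2=1, p5=0}.
              branch 2.1.1.2 (add (p3 implies (not p4 or p5))):
                (p3 implies (not p4 or p5)): β-rule — branch into not p3  //  (not p4 or p5).
                  branch 2.1.1.2.1 (add not p3):
                    ○ open, literals {p1=0, p2=1, p3=0}.
                  branch 2.1.1.2.2 (add (not p4 or p5)):
                    (not p4 or p5): β-rule — branch into not p4  //  p5.
                      branch 2.1.1.2.2.1 (add not p4):
                        ○ open, literals {p1=0, p2=1, p4=0}.
                      branch 2.1.1.2.2.2 (add p5):
                        ○ open, literals {p1=0, p2=1, p5=1}.
          branch 2.1.2 (add not not p5):
            (p5 implies (p3 implies (not p4 or p5))): β-rule — branch into not p5  //  (p3 implies (not p4 or p5)).
              branch 2.1.2.1 (add not p5):
                × closes — contains both p5 and not p5.
              branch 2.1.2.2 (add (p3 implies (not p4 or p5))):
                (p3 implies (not p4 or p5)): β-rule — branch into not p3  //  (not p4 or p5).
                  branch 2.1.2.2.1 (add not p3):
                    ○ open, literals {p2=1, p3=0, p5=1}.
                  branch 2.1.2.2.2 (add (not p4 or p5)):
                    (not p4 or p5): β-rule — branch into not p4  //  p5.
                      branch 2.1.2.2.2.1 (add not p4):
                        ○ open, literals {p2=1, p4=0, p5=1}.
                      branch 2.1.2.2.2.2 (add p5):
                        ○ open, literals {p2=1, p5=1}.
      branch 2.2 (add not (p5 implies (p3 implies (not p4 or p5))), not p2):
        not (p5 implies (p3 implies (not p4 or p5))): α-rule — add p5, not (p3 implies (not p4 or p5)).
        not (p3 implies (not p4 or p5)): α-rule — add p3, not (not p4 or p5).
        not (not p4 or p5): α-rule — add not not p4, not p5.
        × closes — contains both p5 and not p5.
4 branches closed, 10 open.
Each open branch fixes some atoms; the unmentioned ones are free. Counting distinct full assignments: branch {p1=1, p2=0, p5=0} (p3, p4) contributes 4 new; branch {p1=1, p2=0, p3=0, p5=0} (p4) contributes 0 new; branch {p1=1, p2=0, p4=0, p5=0} (p3) contributes 0 new; branch {p1=0, p2=1, p5=0} (p3, p4) contributes 4 new; branch {p1=0, p2=1, p3=0} (p4, p5) contributes 2 new; branch {p1=0, p2=1, p4=0} (p3, p5) contributes 1 new; branch {p1=0, p2=1, p5=1} (p3, p4) contributes 1 new; branch {p2=1, p3=0, p5=1} (p1, p4) contributes 2 new; branch {p2=1, p4=0, p5=1} (p1, p3) contributes 1 new; branch {p2=1, p5=1} (p1, p3, p4) contributes 1 new. Total: 16.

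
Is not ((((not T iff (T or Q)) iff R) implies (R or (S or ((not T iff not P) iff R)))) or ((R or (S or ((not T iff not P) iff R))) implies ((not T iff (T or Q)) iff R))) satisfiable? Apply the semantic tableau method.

Unsatisfiable

Initial set: {not ((((not T iff (T or Q)) iff R) implies (R or (S or ((not T iff not P) iff R)))) or ((R or (S or ((not T iff not P) iff R))) implies ((not T iff (T or Q)) iff R)))}.
not ((((not T iff (T or Q)) iff R) implies (R or (S or ((not T iff not P) iff R)))) or ((R or (S or ((not T iff not P) iff R))) implies ((not T iff (T or Q)) iff R))): α-rule — add not (((not T iff (T or Q)) iff R) implies (R or (S or ((not T iff not P) iff R)))), not ((R or (S or ((not T iff not P) iff R))) implies ((not T iff (T or Q)) iff R)).
not (((not T iff (T or Q)) iff R) implies (R or (S or ((not T iff not P) iff R)))): α-rule — add ((not T iff (T or Q)) iff R), not (R or (S or ((not T iff not P) iff R))).
not ((R or (S or ((not T iff not P) iff R))) implies ((not T iff (T or Q)) iff R)): α-rule — add (R or (S or ((not T iff not P) iff R))), not ((not T iff (T or Q)) iff R).
not (R or (S or ((not T iff not P) iff R))): α-rule — add not R, not (S or ((not T iff not P) iff R)).
not (S or ((not T iff not P) iff R)): α-rule — add not S, not ((not T iff not P) iff R).
((not T iff (T or Q)) iff R): β-rule — branch into (not T iff (T or Q)), R  //  not (not T iff (T or Q)), not R.
  branch 1 (add (not T iff (T or Q)), R):
    × closes — contains both R and not R.
  branch 2 (add not (not T iff (T or Q)), not R):
    (R or (S or ((not T iff not P) iff R))): β-rule — branch into R  //  (S or ((not T iff not P) iff R)).
      branch 2.1 (add R):
        × closes — contains both R and not R.
      branch 2.2 (add (S or ((not T iff not P) iff R))):
        not ((not T iff (T or Q)) iff R): β-rule — branch into (not T iff (T or Q)), not R  //  not (not T iff (T or Q)), R.
          branch 2.2.1 (add (not T iff (T or Q)), not R):
            not ((not T iff not P) iff R): β-rule — branch into (not T iff not P), not R  //  not (not T iff not P), R.
              branch 2.2.1.1 (add (not T iff not P), not R):
                not (not T iff (T or Q)): β-rule — branch into not T, not (T or Q)  //  not not T, (T or Q).
                  branch 2.2.1.1.1 (add not T, not (T or Q)):
                    not (T or Q): α-rule — add not T, not Q.
                    (S or ((not T iff not P) iff R)): β-rule — branch into S  //  ((not T iff not P) iff R).
                      branch 2.2.1.1.1.1 (add S):
                        × closes — contains both S and not S.
                      branch 2.2.1.1.1.2 (add ((not T iff not P) iff R)):
                        (not T iff (T or Q)): β-rule — branch into not T, (T or Q)  //  not not T, not (T or Q).
                          branch 2.2.1.1.1.2.1 (add not T, (T or Q)):
                            (not T iff not P): β-rule — branch into not T, not P  //  not not T, not not P.
                              branch 2.2.1.1.1.2.1.1 (add not T, not P):
                                ((not T iff not P) iff R): β-rule — branch into (not T iff not P), R  //  not (not T iff not P), not R.
                                  branch 2.2.1.1.1.2.1.1.1 (add (not T iff not P), R):
                                    × closes — contains both R and not R.
                                  branch 2.2.1.1.1.2.1.1.2 (add not (not T iff not P), not R):
                                    (T or Q): β-rule — branch into T  //  Q.
                                      branch 2.2.1.1.1.2.1.1.2.1 (add T):
                                        × closes — contains both T and not T.
                                      branch 2.2.1.1.1.2.1.1.2.2 (add Q):
                                        × closes — contains both Q and not Q.
                              branch 2.2.1.1.1.2.1.2 (add not not T, not not P):
                                × closes — contains both T and not T.
                          branch 2.2.1.1.1.2.2 (add not not T, not (T or Q)):
                            × closes — contains both T and not T.
                  branch 2.2.1.1.2 (add not not T, (T or Q)):
                    (S or ((not T iff not P) iff R)): β-rule — branch into S  //  ((not T iff not P) iff R).
                      branch 2.2.1.1.2.1 (add S):
                        × closes — contains both S and not S.
                      branch 2.2.1.1.2.2 (add ((not T iff not P) iff R)):
                        (not T iff (T or Q)): β-rule — branch into not T, (T or Q)  //  not not T, not (T or Q).
                          branch 2.2.1.1.2.2.1 (add not T, (T or Q)):
                            × closes — contains both T and not T.
                          branch 2.2.1.1.2.2.2 (add not not T, not (T or Q)):
                            not (T or Q): α-rule — add not T, not Q.
                            × closes — contains both T and not T.
              branch 2.2.1.2 (add not (not T iff not P), R):
                × closes — contains both R and not R.
          branch 2.2.2 (add not (not T iff (T or Q)), R):
            × closes — contains both R and not R.
All 13 branches close.
Every branch closed; the formula is unsatisfiable.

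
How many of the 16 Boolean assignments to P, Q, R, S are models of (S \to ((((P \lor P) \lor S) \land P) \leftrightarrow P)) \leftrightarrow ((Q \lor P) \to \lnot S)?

10

Initial set: {((S \to ((((P \lor P) \lor S) \land P) \leftrightarrow P)) \leftrightarrow ((Q \lor P) \to \lnot S))}.
((S \to ((((P \lor P) \lor S) \land P) \leftrightarrow P)) \leftrightarrow ((Q \lor P) \to \lnot S)): β-rule — branch into (S \to ((((P \lor P) \lor S) \land P) \leftrightarrow P)), ((Q \lor P) \to \lnot S)  //  \lnot (S \to ((((P \lor P) \lor S) \land P) \leftrightarrow P)), \lnot ((Q \lor P) \to \lnot S).
  branch 1 (add (S \to ((((P \lor P) \lor S) \land P) \leftrightarrow P)), ((Q \lor P) \to \lnot S)):
    (S \to ((((P \lor P) \lor S) \land P) \leftrightarrow P)): β-rule — branch into \lnot S  //  ((((P \lor P) \lor S) \land P) \leftrightarrow P).
      branch 1.1 (add \lnot S):
        ((Q \lor P) \to \lnot S): β-rule — branch into \lnot (Q \lor P)  //  \lnot S.
          branch 1.1.1 (add \lnot (Q \lor P)):
            \lnot (Q \lor P): α-rule — add \lnot Q, \lnot P.
            ○ open, literals {P=false, Q=false, S=false}.
          branch 1.1.2 (add \lnot S):
            ○ open, literals {S=false}.
      branch 1.2 (add ((((P \lor P) \lor S) \land P) \leftrightarrow P)):
        ((Q \lor P) \to \lnot S): β-rule — branch into \lnot (Q \lor P)  //  \lnot S.
          branch 1.2.1 (add \lnot (Q \lor P)):
            \lnot (Q \lor P): α-rule — add \lnot Q, \lnot P.
            ((((P \lor P) \lor S) \land P) \leftrightarrow P): β-rule — branch into (((P \lor P) \lor S) \land P), P  //  \lnot (((P \lor P) \lor S) \land P), \lnot P.
              branch 1.2.1.1 (add (((P \lor P) \lor S) \land P), P):
                × closes — contains both P and \lnot P.
              branch 1.2.1.2 (add \lnot (((P \lor P) \lor S) \land P), \lnot P):
                \lnot (((P \lor P) \lor S) \land P): β-rule — branch into \lnot ((P \lor P) \lor S)  //  \lnot P.
                  branch 1.2.1.2.1 (add \lnot ((P \lor P) \lor S)):
                    \lnot ((P \lor P) \lor S): α-rule — add \lnot (P \lor P), \lnot S.
                    \lnot (P \lor P): α-rule — add \lnot P, \lnot P.
                    ○ open, literals {P=false, Q=false, S=false}.
                  branch 1.2.1.2.2 (add \lnot P):
                    ○ open, literals {P=false, Q=false}.
          branch 1.2.2 (add \lnot S):
            ((((P \lor P) \lor S) \land P) \leftrightarrow P): β-rule — branch into (((P \lor P) \lor S) \land P), P  //  \lnot (((P \lor P) \lor S) \land P), \lnot P.
              branch 1.2.2.1 (add (((P \lor P) \lor S) \land P), P):
                (((P \lor P) \lor S) \land P): α-rule — add ((P \lor P) \lor S), P.
                ((P \lor P) \lor S): β-rule — branch into (P \lor P)  //  S.
                  branch 1.2.2.1.1 (add (P \lor P)):
                    (P \lor P): β-rule — branch into P  //  P.
                      branch 1.2.2.1.1.1 (add P):
                        ○ open, literals {P=true, S=false}.
                      branch 1.2.2.1.1.2 (add P):
                        ○ open, literals {P=true, S=false}.
                  branch 1.2.2.1.2 (add S):
                    × closes — contains both S and \lnot S.
              branch 1.2.2.2 (add \lnot (((P \lor P) \lor S) \land P), \lnot P):
                \lnot (((P \lor P) \lor S) \land P): β-rule — branch into \lnot ((P \lor P) \lor S)  //  \lnot P.
                  branch 1.2.2.2.1 (add \lnot ((P \lor P) \lor S)):
                    \lnot ((P \lor P) \lor S): α-rule — add \lnot (P \lor P), \lnot S.
                    \lnot (P \lor P): α-rule — add \lnot P, \lnot P.
                    ○ open, literals {P=false, S=false}.
                  branch 1.2.2.2.2 (add \lnot P):
                    ○ open, literals {P=false, S=false}.
  branch 2 (add \lnot (S \to ((((P \lor P) \lor S) \land P) \leftrightarrow P)), \lnot ((Q \lor P) \to \lnot S)):
    \lnot (S \to ((((P \lor P) \lor S) \land P) \leftrightarrow P)): α-rule — add S, \lnot ((((P \lor P) \lor S) \land P) \leftrightarrow P).
    \lnot ((Q \lor P) \to \lnot S): α-rule — add (Q \lor P), \lnot \lnot S.
    \lnot ((((P \lor P) \lor S) \land P) \leftrightarrow P): β-rule — branch into (((P \lor P) \lor S) \land P), \lnot P  //  \lnot (((P \lor P) \lor S) \land P), P.
      branch 2.1 (add (((P \lor P) \lor S) \land P), \lnot P):
        (((P \lor P) \lor S) \land P): α-rule — add ((P \lor P) \lor S), P.
        × closes — contains both P and \lnot P.
      branch 2.2 (add \lnot (((P \lor P) \lor S) \land P), P):
        (Q \lor P): β-rule — branch into Q  //  P.
          branch 2.2.1 (add Q):
            \lnot (((P \lor P) \lor S) \land P): β-rule — branch into \lnot ((P \lor P) \lor S)  //  \lnot P.
              branch 2.2.1.1 (add \lnot ((P \lor P) \lor S)):
                \lnot ((P \lor P) \lor S): α-rule — add \lnot (P \lor P), \lnot S.
                × closes — contains both S and \lnot S.
              branch 2.2.1.2 (add \lnot P):
                × closes — contains both P and \lnot P.
          branch 2.2.2 (add P):
            \lnot (((P \lor P) \lor S) \land P): β-rule — branch into \lnot ((P \lor P) \lor S)  //  \lnot P.
              branch 2.2.2.1 (add \lnot ((P \lor P) \lor S)):
                \lnot ((P \lor P) \lor S): α-rule — add \lnot (P \lor P), \lnot S.
                × closes — contains both S and \lnot S.
              branch 2.2.2.2 (add \lnot P):
                × closes — contains both P and \lnot P.
7 branches closed, 8 open.
Each open branch fixes some atoms; the unmentioned ones are free. Counting distinct full assignments: branch {P=false, Q=false, S=false} (R) contributes 2 new; branch {S=false} (P, Q, R) contributes 6 new; branch {P=false, Q=false, S=false} (R) contributes 0 new; branch {P=false, Q=false} (R, S) contributes 2 new; branch {P=true, S=false} (Q, R) contributes 0 new; branch {P=true, S=false} (Q, R) contributes 0 new; branch {P=false, S=false} (Q, R) contributes 0 new; branch {P=false, S=false} (Q, R) contributes 0 new. Total: 10.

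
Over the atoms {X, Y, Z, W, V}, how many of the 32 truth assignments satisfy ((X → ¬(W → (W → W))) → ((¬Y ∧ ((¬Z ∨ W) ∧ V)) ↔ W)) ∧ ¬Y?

Initial set: {(((X → ¬(W → (W → W))) → ((¬Y ∧ ((¬Z ∨ W) ∧ V)) ↔ W)) ∧ ¬Y)}.
(((X → ¬(W → (W → W))) → ((¬Y ∧ ((¬Z ∨ W) ∧ V)) ↔ W)) ∧ ¬Y): α-rule — add ((X → ¬(W → (W → W))) → ((¬Y ∧ ((¬Z ∨ W) ∧ V)) ↔ W)), ¬Y.
((X → ¬(W → (W → W))) → ((¬Y ∧ ((¬Z ∨ W) ∧ V)) ↔ W)): β-rule — branch into ¬(X → ¬(W → (W → W)))  //  ((¬Y ∧ ((¬Z ∨ W) ∧ V)) ↔ W).
  branch 1 (add ¬(X → ¬(W → (W → W)))):
    ¬(X → ¬(W → (W → W))): α-rule — add X, ¬¬(W → (W → W)).
    ¬¬(W → (W → W)): β-rule — branch into ¬W  //  (W → W).
      branch 1.1 (add ¬W):
        ○ open, literals {W=F, X=T, Y=F}.
      branch 1.2 (add (W → W)):
        (W → W): β-rule — branch into ¬W  //  W.
          branch 1.2.1 (add ¬W):
            ○ open, literals {W=F, X=T, Y=F}.
          branch 1.2.2 (add W):
            ○ open, literals {W=T, X=T, Y=F}.
  branch 2 (add ((¬Y ∧ ((¬Z ∨ W) ∧ V)) ↔ W)):
    ((¬Y ∧ ((¬Z ∨ W) ∧ V)) ↔ W): β-rule — branch into (¬Y ∧ ((¬Z ∨ W) ∧ V)), W  //  ¬(¬Y ∧ ((¬Z ∨ W) ∧ V)), ¬W.
      branch 2.1 (add (¬Y ∧ ((¬Z ∨ W) ∧ V)), W):
        (¬Y ∧ ((¬Z ∨ W) ∧ V)): α-rule — add ¬Y, ((¬Z ∨ W) ∧ V).
        ((¬Z ∨ W) ∧ V): α-rule — add (¬Z ∨ W), V.
        (¬Z ∨ W): β-rule — branch into ¬Z  //  W.
          branch 2.1.1 (add ¬Z):
            ○ open, literals {V=T, W=T, Y=F, Z=F}.
          branch 2.1.2 (add W):
            ○ open, literals {V=T, W=T, Y=F}.
      branch 2.2 (add ¬(¬Y ∧ ((¬Z ∨ W) ∧ V)), ¬W):
        ¬(¬Y ∧ ((¬Z ∨ W) ∧ V)): β-rule — branch into ¬¬Y  //  ¬((¬Z ∨ W) ∧ V).
          branch 2.2.1 (add ¬¬Y):
            × closes — contains both Y and ¬Y.
          branch 2.2.2 (add ¬((¬Z ∨ W) ∧ V)):
            ¬((¬Z ∨ W) ∧ V): β-rule — branch into ¬(¬Z ∨ W)  //  ¬V.
              branch 2.2.2.1 (add ¬(¬Z ∨ W)):
                ¬(¬Z ∨ W): α-rule — add ¬¬Z, ¬W.
                ○ open, literals {W=F, Y=F, Z=T}.
              branch 2.2.2.2 (add ¬V):
                ○ open, literals {V=F, W=F, Y=F}.
1 branch closed, 7 open.
Each open branch fixes some atoms; the unmentioned ones are free. Counting distinct full assignments: branch {W=F, X=T, Y=F} (Z, V) contributes 4 new; branch {W=F, X=T, Y=F} (Z, V) contributes 0 new; branch {W=T, X=T, Y=F} (Z, V) contributes 4 new; branch {V=T, W=T, Y=F, Z=F} (X) contributes 1 new; branch {V=T, W=T, Y=F} (X, Z) contributes 1 new; branch {W=F, Y=F, Z=T} (X, V) contributes 2 new; branch {V=F, W=F, Y=F} (X, Z) contributes 1 new. Total: 13.

13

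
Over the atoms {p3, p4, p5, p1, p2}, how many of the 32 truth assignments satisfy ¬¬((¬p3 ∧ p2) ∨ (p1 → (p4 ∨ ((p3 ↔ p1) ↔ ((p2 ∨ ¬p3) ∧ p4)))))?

Initial set: {¬¬((¬p3 ∧ p2) ∨ (p1 → (p4 ∨ ((p3 ↔ p1) ↔ ((p2 ∨ ¬p3) ∧ p4)))))}.
¬¬((¬p3 ∧ p2) ∨ (p1 → (p4 ∨ ((p3 ↔ p1) ↔ ((p2 ∨ ¬p3) ∧ p4))))): drop double negation, giving ((¬p3 ∧ p2) ∨ (p1 → (p4 ∨ ((p3 ↔ p1) ↔ ((p2 ∨ ¬p3) ∧ p4))))).
((¬p3 ∧ p2) ∨ (p1 → (p4 ∨ ((p3 ↔ p1) ↔ ((p2 ∨ ¬p3) ∧ p4))))): β-rule — branch into (¬p3 ∧ p2)  //  (p1 → (p4 ∨ ((p3 ↔ p1) ↔ ((p2 ∨ ¬p3) ∧ p4)))).
  branch 1 (add (¬p3 ∧ p2)):
    (¬p3 ∧ p2): α-rule — add ¬p3, p2.
    ○ open, literals {p2=1, p3=0}.
  branch 2 (add (p1 → (p4 ∨ ((p3 ↔ p1) ↔ ((p2 ∨ ¬p3) ∧ p4))))):
    (p1 → (p4 ∨ ((p3 ↔ p1) ↔ ((p2 ∨ ¬p3) ∧ p4)))): β-rule — branch into ¬p1  //  (p4 ∨ ((p3 ↔ p1) ↔ ((p2 ∨ ¬p3) ∧ p4))).
      branch 2.1 (add ¬p1):
        ○ open, literals {p1=0}.
      branch 2.2 (add (p4 ∨ ((p3 ↔ p1) ↔ ((p2 ∨ ¬p3) ∧ p4)))):
        (p4 ∨ ((p3 ↔ p1) ↔ ((p2 ∨ ¬p3) ∧ p4))): β-rule — branch into p4  //  ((p3 ↔ p1) ↔ ((p2 ∨ ¬p3) ∧ p4)).
          branch 2.2.1 (add p4):
            ○ open, literals {p4=1}.
          branch 2.2.2 (add ((p3 ↔ p1) ↔ ((p2 ∨ ¬p3) ∧ p4))):
            ((p3 ↔ p1) ↔ ((p2 ∨ ¬p3) ∧ p4)): β-rule — branch into (p3 ↔ p1), ((p2 ∨ ¬p3) ∧ p4)  //  ¬(p3 ↔ p1), ¬((p2 ∨ ¬p3) ∧ p4).
              branch 2.2.2.1 (add (p3 ↔ p1), ((p2 ∨ ¬p3) ∧ p4)):
                ((p2 ∨ ¬p3) ∧ p4): α-rule — add (p2 ∨ ¬p3), p4.
                (p3 ↔ p1): β-rule — branch into p3, p1  //  ¬p3, ¬p1.
                  branch 2.2.2.1.1 (add p3, p1):
                    (p2 ∨ ¬p3): β-rule — branch into p2  //  ¬p3.
                      branch 2.2.2.1.1.1 (add p2):
                        ○ open, literals {p1=1, p2=1, p3=1, p4=1}.
                      branch 2.2.2.1.1.2 (add ¬p3):
                        × closes — contains both p3 and ¬p3.
                  branch 2.2.2.1.2 (add ¬p3, ¬p1):
                    (p2 ∨ ¬p3): β-rule — branch into p2  //  ¬p3.
                      branch 2.2.2.1.2.1 (add p2):
                        ○ open, literals {p1=0, p2=1, p3=0, p4=1}.
                      branch 2.2.2.1.2.2 (add ¬p3):
                        ○ open, literals {p1=0, p3=0, p4=1}.
              branch 2.2.2.2 (add ¬(p3 ↔ p1), ¬((p2 ∨ ¬p3) ∧ p4)):
                ¬(p3 ↔ p1): β-rule — branch into p3, ¬p1  //  ¬p3, p1.
                  branch 2.2.2.2.1 (add p3, ¬p1):
                    ¬((p2 ∨ ¬p3) ∧ p4): β-rule — branch into ¬(p2 ∨ ¬p3)  //  ¬p4.
                      branch 2.2.2.2.1.1 (add ¬(p2 ∨ ¬p3)):
                        ¬(p2 ∨ ¬p3): α-rule — add ¬p2, ¬¬p3.
                        ○ open, literals {p1=0, p2=0, p3=1}.
                      branch 2.2.2.2.1.2 (add ¬p4):
                        ○ open, literals {p1=0, p3=1, p4=0}.
                  branch 2.2.2.2.2 (add ¬p3, p1):
                    ¬((p2 ∨ ¬p3) ∧ p4): β-rule — branch into ¬(p2 ∨ ¬p3)  //  ¬p4.
                      branch 2.2.2.2.2.1 (add ¬(p2 ∨ ¬p3)):
                        ¬(p2 ∨ ¬p3): α-rule — add ¬p2, ¬¬p3.
                        × closes — contains both p3 and ¬p3.
                      branch 2.2.2.2.2.2 (add ¬p4):
                        ○ open, literals {p1=1, p3=0, p4=0}.
2 branches closed, 9 open.
Each open branch fixes some atoms; the unmentioned ones are free. Counting distinct full assignments: branch {p2=1, p3=0} (p4, p5, p1) contributes 8 new; branch {p1=0} (p3, p4, p5, p2) contributes 12 new; branch {p4=1} (p3, p5, p1, p2) contributes 6 new; branch {p1=1, p2=1, p3=1, p4=1} (p5) contributes 0 new; branch {p1=0, p2=1, p3=0, p4=1} (p5) contributes 0 new; branch {p1=0, p3=0, p4=1} (p5, p2) contributes 0 new; branch {p1=0, p2=0, p3=1} (p4, p5) contributes 0 new; branch {p1=0, p3=1, p4=0} (p5, p2) contributes 0 new; branch {p1=1, p3=0, p4=0} (p5, p2) contributes 2 new. Total: 28.

28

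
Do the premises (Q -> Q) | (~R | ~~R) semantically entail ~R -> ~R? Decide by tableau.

Yes

Initial set: {((Q -> Q) | (~R | ~~R)); ~(~R -> ~R)}.
~(~R -> ~R): α-rule — add ~R, ~~R.
× closes — contains both R and ~R.
All 1 branch closes.
Every branch closed, so the premises entail the conclusion.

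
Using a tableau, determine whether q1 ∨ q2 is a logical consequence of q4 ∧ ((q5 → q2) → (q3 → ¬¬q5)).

Initial set: {T (q4 ∧ ((q5 → q2) → (q3 → ¬¬q5))); F (q1 ∨ q2)}.
T (q4 ∧ ((q5 → q2) → (q3 → ¬¬q5))): α-rule — add T q4, T ((q5 → q2) → (q3 → ¬¬q5)).
F (q1 ∨ q2): α-rule — add F q1, F q2.
T ((q5 → q2) → (q3 → ¬¬q5)): β-rule — branch into F (q5 → q2)  //  T (q3 → ¬¬q5).
  branch 1 (add F (q5 → q2)):
    F (q5 → q2): α-rule — add T q5, F q2.
    ○ open, literals {q1=false, q2=false, q4=true, q5=true}.
  branch 2 (add T (q3 → ¬¬q5)):
    T (q3 → ¬¬q5): β-rule — branch into F q3  //  T ¬¬q5.
      branch 2.1 (add F q3):
        ○ open, literals {q1=false, q2=false, q3=false, q4=true}.
      branch 2.2 (add T ¬¬q5):
        T ¬¬q5: drop double negation, giving T q5.
        ○ open, literals {q1=false, q2=false, q4=true, q5=true}.
0 branches closed, 3 open.
An open branch gives a countermodel: q1=false, q2=false, q4=true, q5=true (unmentioned atoms arbitrary); the premises hold there but the conclusion fails.

No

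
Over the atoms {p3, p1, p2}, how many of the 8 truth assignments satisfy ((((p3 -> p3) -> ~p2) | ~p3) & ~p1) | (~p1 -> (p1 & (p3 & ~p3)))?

7

Initial set: {T (((((p3 -> p3) -> ~p2) | ~p3) & ~p1) | (~p1 -> (p1 & (p3 & ~p3))))}.
T (((((p3 -> p3) -> ~p2) | ~p3) & ~p1) | (~p1 -> (p1 & (p3 & ~p3)))): β-rule — branch into T ((((p3 -> p3) -> ~p2) | ~p3) & ~p1)  //  T (~p1 -> (p1 & (p3 & ~p3))).
  branch 1 (add T ((((p3 -> p3) -> ~p2) | ~p3) & ~p1)):
    T ((((p3 -> p3) -> ~p2) | ~p3) & ~p1): α-rule — add T (((p3 -> p3) -> ~p2) | ~p3), T ~p1.
    T (((p3 -> p3) -> ~p2) | ~p3): β-rule — branch into T ((p3 -> p3) -> ~p2)  //  T ~p3.
      branch 1.1 (add T ((p3 -> p3) -> ~p2)):
        T ((p3 -> p3) -> ~p2): β-rule — branch into F (p3 -> p3)  //  T ~p2.
          branch 1.1.1 (add F (p3 -> p3)):
            F (p3 -> p3): α-rule — add T p3, F p3.
            × closes — contains both p3 and ~p3.
          branch 1.1.2 (add T ~p2):
            ○ open, literals {p1=F, p2=F}.
      branch 1.2 (add T ~p3):
        ○ open, literals {p1=F, p3=F}.
  branch 2 (add T (~p1 -> (p1 & (p3 & ~p3)))):
    T (~p1 -> (p1 & (p3 & ~p3))): β-rule — branch into F ~p1  //  T (p1 & (p3 & ~p3)).
      branch 2.1 (add F ~p1):
        ○ open, literals {p1=T}.
      branch 2.2 (add T (p1 & (p3 & ~p3))):
        T (p1 & (p3 & ~p3)): α-rule — add T p1, T (p3 & ~p3).
        T (p3 & ~p3): α-rule — add T p3, T ~p3.
        × closes — contains both p3 and ~p3.
2 branches closed, 3 open.
Each open branch fixes some atoms; the unmentioned ones are free. Counting distinct full assignments: branch {p1=F, p2=F} (p3) contributes 2 new; branch {p1=F, p3=F} (p2) contributes 1 new; branch {p1=T} (p3, p2) contributes 4 new. Total: 7.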